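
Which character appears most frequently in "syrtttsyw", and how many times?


Input: 'syrtttsyw'
Operation: tally each character
Counts: 'r':1, 's':2, 't':3, 'w':1, 'y':2
Maximum: 't' appears 3 times


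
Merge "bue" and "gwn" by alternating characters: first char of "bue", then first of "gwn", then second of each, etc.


String 1: 'bue'
String 2: 'gwn'
Operation: alternate characters
Pairs: 'b'+'g', 'u'+'w', 'e'+'n'
Result: bguwen


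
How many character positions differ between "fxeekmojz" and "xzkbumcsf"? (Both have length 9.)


String 1: 'fxeekmojz'
String 2: 'xzkbumcsf'
Compare each position: pos 0: 'f'!='x', pos 1: 'x'!='z', pos 2: 'e'!='k', pos 3: 'e'!='b', pos 4: 'k'!='u', pos 5: 'm'=='m', pos 6: 'o'!='c', pos 7: 'j'!='s', pos 8: 'z'!='f'
Differing positions: 8
Hamming distance: 8


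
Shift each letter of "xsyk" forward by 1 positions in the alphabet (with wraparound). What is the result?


Input: 'xsyk', shift = 1
Operation: for each letter, (position + 1) mod 26
Mapping: 'x'(23+1=24)->'y', 's'(18+1=19)->'t', 'y'(24+1=25)->'z', 'k'(10+1=11)->'l'
Result: ytzl


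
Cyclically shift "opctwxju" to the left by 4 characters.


Input: 'opctwxju', shift = 4
Operation: split at index 4 and swap parts
Front part s[0:4] = 'opct'
Back part s[4:] = 'wxju'
Rotated = back + front = 'wxju' + 'opct'
Result: wxjuopct


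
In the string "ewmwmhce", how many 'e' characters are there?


Input string: 'ewmwmhce'
Target character: 'e'
Scan each position: s[0]='e', s[7]='e'
Matches found at indices: 0, 7
Total: 2


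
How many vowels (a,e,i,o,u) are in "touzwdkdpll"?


Input string: 'touzwdkdpll'
Operation: count vowels (a, e, i, o, u)
Scan: s[0]='t', s[1]='o' (vowel), s[2]='u' (vowel), s[3]='z', s[4]='w', s[5]='d', s[6]='k', s[7]='d', s[8]='p', s[9]='l', s[10]='l'
Vowels found: 2
Result: 2


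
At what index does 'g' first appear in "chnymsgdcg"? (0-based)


Input string: 'chnymsgdcg'
Target: 'g'
Scanning left to right: s[0]='c', s[1]='h', s[2]='n', s[3]='y', s[4]='m', s[5]='s', s[6]='g'
First match at index: 6


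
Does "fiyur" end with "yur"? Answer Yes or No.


Input string: 'fiyur'
Suffix to check: 'yur'
Last 3 characters of input: 'yur'
Match: True
Result: Yes


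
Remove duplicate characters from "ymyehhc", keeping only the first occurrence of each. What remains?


Input: 'ymyehhc'
Operation: keep first occurrence of each character
Scan: s[0]='y' new -> keep; s[1]='m' new -> keep; s[2]='y' seen -> skip; s[3]='e' new -> keep; s[4]='h' new -> keep; s[5]='h' seen -> skip; s[6]='c' new -> keep
Result: ymehc


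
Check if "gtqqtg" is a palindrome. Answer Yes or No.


Input string: 'gtqqtg'
Reversed: 'gtqqtg'
Compare pairs: s[0]='g' vs s[5]='g' (match), s[1]='t' vs s[4]='t' (match), s[2]='q' vs s[3]='q' (match)
Palindrome: Yes


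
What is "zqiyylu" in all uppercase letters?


Input string: 'zqiyylu'
Operation: convert each letter to uppercase
Mapping: 'z'->'Z', 'q'->'Q', 'i'->'I', 'y'->'Y', 'y'->'Y', 'l'->'L', 'u'->'U'
Result: ZQIYYLU


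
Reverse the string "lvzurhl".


Input string: 'lvzurhl'
Operation: reverse character order
Original order: 'l' -> 'v' -> 'z' -> 'u' -> 'r' -> 'h' -> 'l'
Reversed order: 'l' -> 'h' -> 'r' -> 'u' -> 'z' -> 'v' -> 'l'
Result: lhruzvl


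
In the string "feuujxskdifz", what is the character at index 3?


Input string: 'feuujxskdifz'
Operation: get character at index 3
Index mapping: s[0]='f', s[1]='e', s[2]='u', s[3]='u'
Result: 'u'


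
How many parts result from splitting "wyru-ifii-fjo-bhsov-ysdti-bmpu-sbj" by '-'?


Input string: 'wyru-ifii-fjo-bhsov-ysdti-bmpu-sbj'
Delimiter: '-'
Split result: 'wyru', 'ifii', 'fjo', 'bhsov', 'ysdti', 'bmpu', 'sbj'
Number of parts: 7


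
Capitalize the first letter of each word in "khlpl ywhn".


Input string: 'khlpl ywhn'
Operation: capitalize first letter of each word
Word transformations: 'khlpl'->'Khlpl', 'ywhn'->'Ywhn'
Result: Khlpl Ywhn


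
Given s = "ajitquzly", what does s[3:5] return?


Input string: 'ajitquzly'
Operation: slice [3:5]
Extract characters: s[3]='t', s[4]='q'
Result: tq


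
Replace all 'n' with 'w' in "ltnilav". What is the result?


Input string: 'ltnilav'
Operation: replace 'n' with 'w'
Positions of 'n': 2
After replacement: ltwilav


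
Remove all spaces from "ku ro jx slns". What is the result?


Input string: 'ku ro jx slns'
Operation: remove all spaces
Words: 'ku', 'ro', 'jx', 'slns'
Join without spaces: kurojxslns


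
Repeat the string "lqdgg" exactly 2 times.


Input string: 'lqdgg'
Operation: repeat 2 times
Concatenation: 'lqdgg' + 'lqdgg'
Result: lqdgglqdgg


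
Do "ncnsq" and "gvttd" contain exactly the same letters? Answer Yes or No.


String 1: 'ncnsq' -> sorted: 'cnnqs'
String 2: 'gvttd' -> sorted: 'dgttv'
Compare sorted forms: 'cnnqs' != 'dgttv'
Anagram: No


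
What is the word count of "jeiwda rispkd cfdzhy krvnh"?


Input string: 'jeiwda rispkd cfdzhy krvnh'
Operation: split by spaces
Words found: 'jeiwda', 'rispkd', 'cfdzhy', 'krvnh'
Word count: 4


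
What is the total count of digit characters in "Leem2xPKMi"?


Input string: 'Leem2xPKMi'
Operation: count digit characters (0-9)
Scan: 'L', 'e', 'e', 'm', '2'(digit), 'x', 'P', 'K', 'M', 'i'
Digits found: 1
Result: 1


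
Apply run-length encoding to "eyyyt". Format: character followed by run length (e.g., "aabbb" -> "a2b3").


Input: 'eyyyt'
Operation: identify consecutive runs
Runs: 'e' -> e1, 'yyy' -> y3, 't' -> t1
Encoded: e1y3t1


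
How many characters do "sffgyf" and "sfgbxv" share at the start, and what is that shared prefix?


String 1: 'sffgyf'
String 2: 'sfgbxv'
Compare position by position:
pos 0: 's' vs 's' match
pos 1: 'f' vs 'f' match
pos 2: 'f' vs 'g' differ -> stop
Longest common prefix: "sf" (length 2)


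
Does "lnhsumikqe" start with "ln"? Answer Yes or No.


Input string: 'lnhsumikqe'
Prefix to check: 'ln'
First 2 characters of input: 'ln'
Match: True
Result: Yes


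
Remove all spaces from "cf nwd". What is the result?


Input string: 'cf nwd'
Operation: remove all spaces
Words: 'cf', 'nwd'
Join without spaces: cfnwd


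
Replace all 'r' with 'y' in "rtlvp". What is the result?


Input string: 'rtlvp'
Operation: replace 'r' with 'y'
Positions of 'r': 0
After replacement: ytlvp


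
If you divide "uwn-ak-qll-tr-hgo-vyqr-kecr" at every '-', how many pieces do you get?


Input string: 'uwn-ak-qll-tr-hgo-vyqr-kecr'
Delimiter: '-'
Split result: 'uwn', 'ak', 'qll', 'tr', 'hgo', 'vyqr', 'kecr'
Number of parts: 7


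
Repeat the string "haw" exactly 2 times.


Input string: 'haw'
Operation: repeat 2 times
Concatenation: 'haw' + 'haw'
Result: hawhaw


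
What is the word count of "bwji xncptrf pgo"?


Input string: 'bwji xncptrf pgo'
Operation: split by spaces
Words found: 'bwji', 'xncptrf', 'pgo'
Word count: 3


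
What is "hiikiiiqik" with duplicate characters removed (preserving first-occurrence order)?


Input: 'hiikiiiqik'
Operation: keep first occurrence of each character
Scan: s[0]='h' new -> keep; s[1]='i' new -> keep; s[2]='i' seen -> skip; s[3]='k' new -> keep; s[4]='i' seen -> skip; s[5]='i' seen -> skip; s[6]='i' seen -> skip; s[7]='q' new -> keep; s[8]='i' seen -> skip; s[9]='k' seen -> skip
Result: hikq


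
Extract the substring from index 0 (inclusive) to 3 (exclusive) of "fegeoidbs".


Input string: 'fegeoidbs'
Operation: slice [0:3]
Extract characters: s[0]='f', s[1]='e', s[2]='g'
Result: feg


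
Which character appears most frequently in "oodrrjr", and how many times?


Input: 'oodrrjr'
Operation: tally each character
Counts: 'd':1, 'j':1, 'o':2, 'r':3
Maximum: 'r' appears 3 times


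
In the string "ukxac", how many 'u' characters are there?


Input string: 'ukxac'
Target character: 'u'
Scan each position: s[0]='u'
Matches found at indices: 0
Total: 1


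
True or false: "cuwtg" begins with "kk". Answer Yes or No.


Input string: 'cuwtg'
Prefix to check: 'kk'
First 2 characters of input: 'cu'
Match: False
Result: No


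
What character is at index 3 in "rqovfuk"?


Input string: 'rqovfuk'
Operation: get character at index 3
Index mapping: s[0]='r', s[1]='q', s[2]='o', s[3]='v'
Result: 'v'


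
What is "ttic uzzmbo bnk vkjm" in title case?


Input string: 'ttic uzzmbo bnk vkjm'
Operation: capitalize first letter of each word
Word transformations: 'ttic'->'Ttic', 'uzzmbo'->'Uzzmbo', 'bnk'->'Bnk', 'vkjm'->'Vkjm'
Result: Ttic Uzzmbo Bnk Vkjm


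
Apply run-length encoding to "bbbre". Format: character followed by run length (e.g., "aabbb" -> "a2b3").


Input: 'bbbre'
Operation: identify consecutive runs
Runs: 'bbb' -> b3, 'r' -> r1, 'e' -> e1
Encoded: b3r1e1


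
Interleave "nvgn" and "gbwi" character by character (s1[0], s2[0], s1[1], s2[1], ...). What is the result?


String 1: 'nvgn'
String 2: 'gbwi'
Operation: alternate characters
Pairs: 'n'+'g', 'v'+'b', 'g'+'w', 'n'+'i'
Result: ngvbgwni


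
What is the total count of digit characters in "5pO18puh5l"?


Input string: '5pO18puh5l'
Operation: count digit characters (0-9)
Scan: '5'(digit), 'p', 'O', '1'(digit), '8'(digit), 'p', 'u', 'h', '5'(digit), 'l'
Digits found: 4
Result: 4


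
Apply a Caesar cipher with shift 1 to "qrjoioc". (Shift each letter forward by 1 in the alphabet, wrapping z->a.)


Input: 'qrjoioc', shift = 1
Operation: for each letter, (position + 1) mod 26
Mapping: 'q'(16+1=17)->'r', 'r'(17+1=18)->'s', 'j'(9+1=10)->'k', 'o'(14+1=15)->'p', 'i'(8+1=9)->'j', 'o'(14+1=15)->'p', 'c'(2+1=3)->'d'
Result: rskpjpd


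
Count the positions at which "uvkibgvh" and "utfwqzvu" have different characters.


String 1: 'uvkibgvh'
String 2: 'utfwqzvu'
Compare each position: pos 0: 'u'=='u', pos 1: 'v'!='t', pos 2: 'k'!='f', pos 3: 'i'!='w', pos 4: 'b'!='q', pos 5: 'g'!='z', pos 6: 'v'=='v', pos 7: 'h'!='u'
Differing positions: 6
Hamming distance: 6


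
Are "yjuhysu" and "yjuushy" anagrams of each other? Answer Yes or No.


String 1: 'yjuhysu' -> sorted: 'hjsuuyy'
String 2: 'yjuushy' -> sorted: 'hjsuuyy'
Compare sorted forms: 'hjsuuyy' == 'hjsuuyy'
Anagram: Yes


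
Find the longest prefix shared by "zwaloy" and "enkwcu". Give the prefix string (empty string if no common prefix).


String 1: 'zwaloy'
String 2: 'enkwcu'
Compare position by position:
pos 0: 'z' vs 'e' differ -> stop
Longest common prefix: "" (length 0)


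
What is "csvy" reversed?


Input string: 'csvy'
Operation: reverse character order
Original order: 'c' -> 's' -> 'v' -> 'y'
Reversed order: 'y' -> 'v' -> 's' -> 'c'
Result: yvsc


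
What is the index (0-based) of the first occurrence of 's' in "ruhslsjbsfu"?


Input string: 'ruhslsjbsfu'
Target: 's'
Scanning left to right: s[0]='r', s[1]='u', s[2]='h', s[3]='s'
First match at index: 3


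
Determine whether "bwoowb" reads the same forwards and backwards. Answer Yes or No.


Input string: 'bwoowb'
Reversed: 'bwoowb'
Compare pairs: s[0]='b' vs s[5]='b' (match), s[1]='w' vs s[4]='w' (match), s[2]='o' vs s[3]='o' (match)
Palindrome: Yes


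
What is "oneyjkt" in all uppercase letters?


Input string: 'oneyjkt'
Operation: convert each letter to uppercase
Mapping: 'o'->'O', 'n'->'N', 'e'->'E', 'y'->'Y', 'j'->'J', 'k'->'K', 't'->'T'
Result: ONEYJKT


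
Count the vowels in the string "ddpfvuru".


Input string: 'ddpfvuru'
Operation: count vowels (a, e, i, o, u)
Scan: s[0]='d', s[1]='d', s[2]='p', s[3]='f', s[4]='v', s[5]='u' (vowel), s[6]='r', s[7]='u' (vowel)
Vowels found: 2
Result: 2


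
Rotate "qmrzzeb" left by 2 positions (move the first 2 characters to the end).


Input: 'qmrzzeb', shift = 2
Operation: split at index 2 and swap parts
Front part s[0:2] = 'qm'
Back part s[2:] = 'rzzeb'
Rotated = back + front = 'rzzeb' + 'qm'
Result: rzzebqm


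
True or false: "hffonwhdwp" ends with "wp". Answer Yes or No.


Input string: 'hffonwhdwp'
Suffix to check: 'wp'
Last 2 characters of input: 'wp'
Match: True
Result: Yes


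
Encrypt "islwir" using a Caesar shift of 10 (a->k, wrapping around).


Input: 'islwir', shift = 10
Operation: for each letter, (position + 10) mod 26
Mapping: 'i'(8+10=18)->'s', 's'(18+10=28, 28 mod 26=2)->'c', 'l'(11+10=21)->'v', 'w'(22+10=32, 32 mod 26=6)->'g', 'i'(8+10=18)->'s', 'r'(17+10=27, 27 mod 26=1)->'b'
Result: scvgsb


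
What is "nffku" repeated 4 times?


Input string: 'nffku'
Operation: repeat 4 times
Concatenation: 'nffku' + 'nffku' + 'nffku' + 'nffku'
Result: nffkunffkunffkunffku


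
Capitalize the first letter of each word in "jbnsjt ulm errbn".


Input string: 'jbnsjt ulm errbn'
Operation: capitalize first letter of each word
Word transformations: 'jbnsjt'->'Jbnsjt', 'ulm'->'Ulm', 'errbn'->'Errbn'
Result: Jbnsjt Ulm Errbn


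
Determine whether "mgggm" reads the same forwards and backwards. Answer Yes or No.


Input string: 'mgggm'
Reversed: 'mgggm'
Compare pairs: s[0]='m' vs s[4]='m' (match), s[1]='g' vs s[3]='g' (match)
Palindrome: Yes


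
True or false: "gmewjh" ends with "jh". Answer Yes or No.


Input string: 'gmewjh'
Suffix to check: 'jh'
Last 2 characters of input: 'jh'
Match: True
Result: Yes


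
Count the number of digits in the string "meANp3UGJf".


Input string: 'meANp3UGJf'
Operation: count digit characters (0-9)
Scan: 'm', 'e', 'A', 'N', 'p', '3'(digit), 'U', 'G', 'J', 'f'
Digits found: 1
Result: 1


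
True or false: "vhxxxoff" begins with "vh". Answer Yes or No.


Input string: 'vhxxxoff'
Prefix to check: 'vh'
First 2 characters of input: 'vh'
Match: True
Result: Yes


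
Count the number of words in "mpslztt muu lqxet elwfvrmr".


Input string: 'mpslztt muu lqxet elwfvrmr'
Operation: split by spaces
Words found: 'mpslztt', 'muu', 'lqxet', 'elwfvrmr'
Word count: 4


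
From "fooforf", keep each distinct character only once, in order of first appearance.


Input: 'fooforf'
Operation: keep first occurrence of each character
Scan: s[0]='f' new -> keep; s[1]='o' new -> keep; s[2]='o' seen -> skip; s[3]='f' seen -> skip; s[4]='o' seen -> skip; s[5]='r' new -> keep; s[6]='f' seen -> skip
Result: for


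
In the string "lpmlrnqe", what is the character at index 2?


Input string: 'lpmlrnqe'
Operation: get character at index 2
Index mapping: s[0]='l', s[1]='p', s[2]='m'
Result: 'm'


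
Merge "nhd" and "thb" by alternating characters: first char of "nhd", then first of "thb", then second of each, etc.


String 1: 'nhd'
String 2: 'thb'
Operation: alternate characters
Pairs: 'n'+'t', 'h'+'h', 'd'+'b'
Result: nthhdb


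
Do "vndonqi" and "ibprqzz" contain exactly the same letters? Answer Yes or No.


String 1: 'vndonqi' -> sorted: 'dinnoqv'
String 2: 'ibprqzz' -> sorted: 'bipqrzz'
Compare sorted forms: 'dinnoqv' != 'bipqrzz'
Anagram: No


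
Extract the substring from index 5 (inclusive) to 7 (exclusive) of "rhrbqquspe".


Input string: 'rhrbqquspe'
Operation: slice [5:7]
Extract characters: s[5]='q', s[6]='u'
Result: qu


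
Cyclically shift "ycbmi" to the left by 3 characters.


Input: 'ycbmi', shift = 3
Operation: split at index 3 and swap parts
Front part s[0:3] = 'ycb'
Back part s[3:] = 'mi'
Rotated = back + front = 'mi' + 'ycb'
Result: miycb


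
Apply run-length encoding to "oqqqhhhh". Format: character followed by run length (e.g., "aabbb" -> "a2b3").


Input: 'oqqqhhhh'
Operation: identify consecutive runs
Runs: 'o' -> o1, 'qqq' -> q3, 'hhhh' -> h4
Encoded: o1q3h4


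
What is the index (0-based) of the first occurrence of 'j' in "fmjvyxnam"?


Input string: 'fmjvyxnam'
Target: 'j'
Scanning left to right: s[0]='f', s[1]='m', s[2]='j'
First match at index: 2


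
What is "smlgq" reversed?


Input string: 'smlgq'
Operation: reverse character order
Original order: 's' -> 'm' -> 'l' -> 'g' -> 'q'
Reversed order: 'q' -> 'g' -> 'l' -> 'm' -> 's'
Result: qglms


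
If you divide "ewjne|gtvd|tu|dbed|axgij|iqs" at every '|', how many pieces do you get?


Input string: 'ewjne|gtvd|tu|dbed|axgij|iqs'
Delimiter: '|'
Split result: 'ewjne', 'gtvd', 'tu', 'dbed', 'axgij', 'iqs'
Number of parts: 6


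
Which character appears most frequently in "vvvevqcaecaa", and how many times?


Input: 'vvvevqcaecaa'
Operation: tally each character
Counts: 'a':3, 'c':2, 'e':2, 'q':1, 'v':4
Maximum: 'v' appears 4 times


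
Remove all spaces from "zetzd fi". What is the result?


Input string: 'zetzd fi'
Operation: remove all spaces
Words: 'zetzd', 'fi'
Join without spaces: zetzdfi


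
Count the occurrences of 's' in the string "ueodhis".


Input string: 'ueodhis'
Target character: 's'
Scan each position: s[6]='s'
Matches found at indices: 6
Total: 1


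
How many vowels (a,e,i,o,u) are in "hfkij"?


Input string: 'hfkij'
Operation: count vowels (a, e, i, o, u)
Scan: s[0]='h', s[1]='f', s[2]='k', s[3]='i' (vowel), s[4]='j'
Vowels found: 1
Result: 1


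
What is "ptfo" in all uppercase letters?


Input string: 'ptfo'
Operation: convert each letter to uppercase
Mapping: 'p'->'P', 't'->'T', 'f'->'F', 'o'->'O'
Result: PTFO


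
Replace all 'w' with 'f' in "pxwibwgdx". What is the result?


Input string: 'pxwibwgdx'
Operation: replace 'w' with 'f'
Positions of 'w': 2, 5
After replacement: pxfibfgdx


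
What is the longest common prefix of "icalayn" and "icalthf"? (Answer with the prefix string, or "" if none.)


String 1: 'icalayn'
String 2: 'icalthf'
Compare position by position:
pos 0: 'i' vs 'i' match
pos 1: 'c' vs 'c' match
pos 2: 'a' vs 'a' match
pos 3: 'l' vs 'l' match
pos 4: 'a' vs 't' differ -> stop
Longest common prefix: "ical" (length 4)


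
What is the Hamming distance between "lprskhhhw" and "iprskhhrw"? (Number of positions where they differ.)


String 1: 'lprskhhhw'
String 2: 'iprskhhrw'
Compare each position: pos 0: 'l'!='i', pos 1: 'p'=='p', pos 2: 'r'=='r', pos 3: 's'=='s', pos 4: 'k'=='k', pos 5: 'h'=='h', pos 6: 'h'=='h', pos 7: 'h'!='r', pos 8: 'w'=='w'
Differing positions: 2
Hamming distance: 2


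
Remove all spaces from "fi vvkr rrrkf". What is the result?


Input string: 'fi vvkr rrrkf'
Operation: remove all spaces
Words: 'fi', 'vvkr', 'rrrkf'
Join without spaces: fivvkrrrrkf


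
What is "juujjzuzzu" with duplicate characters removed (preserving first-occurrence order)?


Input: 'juujjzuzzu'
Operation: keep first occurrence of each character
Scan: s[0]='j' new -> keep; s[1]='u' new -> keep; s[2]='u' seen -> skip; s[3]='j' seen -> skip; s[4]='j' seen -> skip; s[5]='z' new -> keep; s[6]='u' seen -> skip; s[7]='z' seen -> skip; s[8]='z' seen -> skip; s[9]='u' seen -> skip
Result: juz


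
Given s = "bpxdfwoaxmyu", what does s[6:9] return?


Input string: 'bpxdfwoaxmyu'
Operation: slice [6:9]
Extract characters: s[6]='o', s[7]='a', s[8]='x'
Result: oax


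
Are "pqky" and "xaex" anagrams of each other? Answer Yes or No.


String 1: 'pqky' -> sorted: 'kpqy'
String 2: 'xaex' -> sorted: 'aexx'
Compare sorted forms: 'kpqy' != 'aexx'
Anagram: No


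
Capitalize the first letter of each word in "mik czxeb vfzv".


Input string: 'mik czxeb vfzv'
Operation: capitalize first letter of each word
Word transformations: 'mik'->'Mik', 'czxeb'->'Czxeb', 'vfzv'->'Vfzv'
Result: Mik Czxeb Vfzv


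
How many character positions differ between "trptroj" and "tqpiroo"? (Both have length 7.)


String 1: 'trptroj'
String 2: 'tqpiroo'
Compare each position: pos 0: 't'=='t', pos 1: 'r'!='q', pos 2: 'p'=='p', pos 3: 't'!='i', pos 4: 'r'=='r', pos 5: 'o'=='o', pos 6: 'j'!='o'
Differing positions: 3
Hamming distance: 3


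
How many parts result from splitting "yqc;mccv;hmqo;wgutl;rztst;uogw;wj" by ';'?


Input string: 'yqc;mccv;hmqo;wgutl;rztst;uogw;wj'
Delimiter: ';'
Split result: 'yqc', 'mccv', 'hmqo', 'wgutl', 'rztst', 'uogw', 'wj'
Number of parts: 7


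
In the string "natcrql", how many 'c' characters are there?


Input string: 'natcrql'
Target character: 'c'
Scan each position: s[3]='c'
Matches found at indices: 3
Total: 1


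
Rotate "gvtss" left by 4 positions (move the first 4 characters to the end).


Input: 'gvtss', shift = 4
Operation: split at index 4 and swap parts
Front part s[0:4] = 'gvts'
Back part s[4:] = 's'
Rotated = back + front = 's' + 'gvts'
Result: sgvts


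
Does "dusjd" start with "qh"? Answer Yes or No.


Input string: 'dusjd'
Prefix to check: 'qh'
First 2 characters of input: 'du'
Match: False
Result: No


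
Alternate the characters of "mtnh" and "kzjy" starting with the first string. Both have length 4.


String 1: 'mtnh'
String 2: 'kzjy'
Operation: alternate characters
Pairs: 'm'+'k', 't'+'z', 'n'+'j', 'h'+'y'
Result: mktznjhy


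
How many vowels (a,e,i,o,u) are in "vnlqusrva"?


Input string: 'vnlqusrva'
Operation: count vowels (a, e, i, o, u)
Scan: s[0]='v', s[1]='n', s[2]='l', s[3]='q', s[4]='u' (vowel), s[5]='s', s[6]='r', s[7]='v', s[8]='a' (vowel)
Vowels found: 2
Result: 2


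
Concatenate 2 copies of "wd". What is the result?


Input string: 'wd'
Operation: repeat 2 times
Concatenation: 'wd' + 'wd'
Result: wdwd


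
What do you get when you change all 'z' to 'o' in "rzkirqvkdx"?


Input string: 'rzkirqvkdx'
Operation: replace 'z' with 'o'
Positions of 'z': 1
After replacement: rokirqvkdx


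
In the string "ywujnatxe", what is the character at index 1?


Input string: 'ywujnatxe'
Operation: get character at index 1
Index mapping: s[0]='y', s[1]='w'
Result: 'w'


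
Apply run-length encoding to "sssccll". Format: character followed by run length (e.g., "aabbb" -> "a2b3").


Input: 'sssccll'
Operation: identify consecutive runs
Runs: 'sss' -> s3, 'cc' -> c2, 'll' -> l2
Encoded: s3c2l2


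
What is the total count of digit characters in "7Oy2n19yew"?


Input string: '7Oy2n19yew'
Operation: count digit characters (0-9)
Scan: '7'(digit), 'O', 'y', '2'(digit), 'n', '1'(digit), '9'(digit), 'y', 'e', 'w'
Digits found: 4
Result: 4


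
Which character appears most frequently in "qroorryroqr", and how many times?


Input: 'qroorryroqr'
Operation: tally each character
Counts: 'o':3, 'q':2, 'r':5, 'y':1
Maximum: 'r' appears 5 times


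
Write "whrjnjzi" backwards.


Input string: 'whrjnjzi'
Operation: reverse character order
Original order: 'w' -> 'h' -> 'r' -> 'j' -> 'n' -> 'j' -> 'z' -> 'i'
Reversed order: 'i' -> 'z' -> 'j' -> 'n' -> 'j' -> 'r' -> 'h' -> 'w'
Result: izjnjrhw


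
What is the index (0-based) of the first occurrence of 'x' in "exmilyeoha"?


Input string: 'exmilyeoha'
Target: 'x'
Scanning left to right: s[0]='e', s[1]='x'
First match at index: 1


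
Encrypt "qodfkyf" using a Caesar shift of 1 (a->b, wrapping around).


Input: 'qodfkyf', shift = 1
Operation: for each letter, (position + 1) mod 26
Mapping: 'q'(16+1=17)->'r', 'o'(14+1=15)->'p', 'd'(3+1=4)->'e', 'f'(5+1=6)->'g', 'k'(10+1=11)->'l', 'y'(24+1=25)->'z', 'f'(5+1=6)->'g'
Result: rpeglzg


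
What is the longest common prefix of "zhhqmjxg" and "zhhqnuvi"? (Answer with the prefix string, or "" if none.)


String 1: 'zhhqmjxg'
String 2: 'zhhqnuvi'
Compare position by position:
pos 0: 'z' vs 'z' match
pos 1: 'h' vs 'h' match
pos 2: 'h' vs 'h' match
pos 3: 'q' vs 'q' match
pos 4: 'm' vs 'n' differ -> stop
Longest common prefix: "zhhq" (length 4)


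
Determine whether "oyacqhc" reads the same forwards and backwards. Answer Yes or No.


Input string: 'oyacqhc'
Reversed: 'chqcayo'
Compare pairs: s[0]='o' vs s[6]='c' (mismatch), s[1]='y' vs s[5]='h' (mismatch), s[2]='a' vs s[4]='q' (mismatch)
Palindrome: No


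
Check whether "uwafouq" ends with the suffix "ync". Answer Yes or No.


Input string: 'uwafouq'
Suffix to check: 'ync'
Last 3 characters of input: 'ouq'
Match: False
Result: No


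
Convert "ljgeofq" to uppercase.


Input string: 'ljgeofq'
Operation: convert each letter to uppercase
Mapping: 'l'->'L', 'j'->'J', 'g'->'G', 'e'->'E', 'o'->'O', 'f'->'F', 'q'->'Q'
Result: LJGEOFQ


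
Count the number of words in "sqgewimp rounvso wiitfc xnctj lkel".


Input string: 'sqgewimp rounvso wiitfc xnctj lkel'
Operation: split by spaces
Words found: 'sqgewimp', 'rounvso', 'wiitfc', 'xnctj', 'lkel'
Word count: 5


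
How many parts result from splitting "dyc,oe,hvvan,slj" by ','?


Input string: 'dyc,oe,hvvan,slj'
Delimiter: ','
Split result: 'dyc', 'oe', 'hvvan', 'slj'
Number of parts: 4


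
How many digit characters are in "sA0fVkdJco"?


Input string: 'sA0fVkdJco'
Operation: count digit characters (0-9)
Scan: 's', 'A', '0'(digit), 'f', 'V', 'k', 'd', 'J', 'c', 'o'
Digits found: 1
Result: 1


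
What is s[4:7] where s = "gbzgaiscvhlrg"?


Input string: 'gbzgaiscvhlrg'
Operation: slice [4:7]
Extract characters: s[4]='a', s[5]='i', s[6]='s'
Result: ais


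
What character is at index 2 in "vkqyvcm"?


Input string: 'vkqyvcm'
Operation: get character at index 2
Index mapping: s[0]='v', s[1]='k', s[2]='q'
Result: 'q'


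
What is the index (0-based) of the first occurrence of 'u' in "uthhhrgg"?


Input string: 'uthhhrgg'
Target: 'u'
Scanning left to right: s[0]='u'
First match at index: 0


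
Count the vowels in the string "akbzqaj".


Input string: 'akbzqaj'
Operation: count vowels (a, e, i, o, u)
Scan: s[0]='a' (vowel), s[1]='k', s[2]='b', s[3]='z', s[4]='q', s[5]='a' (vowel), s[6]='j'
Vowels found: 2
Result: 2


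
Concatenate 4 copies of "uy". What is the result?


Input string: 'uy'
Operation: repeat 4 times
Concatenation: 'uy' + 'uy' + 'uy' + 'uy'
Result: uyuyuyuy


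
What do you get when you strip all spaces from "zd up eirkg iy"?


Input string: 'zd up eirkg iy'
Operation: remove all spaces
Words: 'zd', 'up', 'eirkg', 'iy'
Join without spaces: zdupeirkgiy


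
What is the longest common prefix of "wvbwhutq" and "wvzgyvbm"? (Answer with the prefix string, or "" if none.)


String 1: 'wvbwhutq'
String 2: 'wvzgyvbm'
Compare position by position:
pos 0: 'w' vs 'w' match
pos 1: 'v' vs 'v' match
pos 2: 'b' vs 'z' differ -> stop
Longest common prefix: "wv" (length 2)


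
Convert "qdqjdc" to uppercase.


Input string: 'qdqjdc'
Operation: convert each letter to uppercase
Mapping: 'q'->'Q', 'd'->'D', 'q'->'Q', 'j'->'J', 'd'->'D', 'c'->'C'
Result: QDQJDC


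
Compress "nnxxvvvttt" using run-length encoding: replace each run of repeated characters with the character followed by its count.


Input: 'nnxxvvvttt'
Operation: identify consecutive runs
Runs: 'nn' -> n2, 'xx' -> x2, 'vvv' -> v3, 'ttt' -> t3
Encoded: n2x2v3t3


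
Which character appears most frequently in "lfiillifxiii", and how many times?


Input: 'lfiillifxiii'
Operation: tally each character
Counts: 'f':2, 'i':6, 'l':3, 'x':1
Maximum: 'i' appears 6 times


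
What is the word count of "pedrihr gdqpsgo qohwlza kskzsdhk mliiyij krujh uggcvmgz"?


Input string: 'pedrihr gdqpsgo qohwlza kskzsdhk mliiyij krujh uggcvmgz'
Operation: split by spaces
Words found: 'pedrihr', 'gdqpsgo', 'qohwlza', 'kskzsdhk', 'mliiyij', 'krujh', 'uggcvmgz'
Word count: 7


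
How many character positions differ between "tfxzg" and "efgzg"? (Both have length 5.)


String 1: 'tfxzg'
String 2: 'efgzg'
Compare each position: pos 0: 't'!='e', pos 1: 'f'=='f', pos 2: 'x'!='g', pos 3: 'z'=='z', pos 4: 'g'=='g'
Differing positions: 2
Hamming distance: 2


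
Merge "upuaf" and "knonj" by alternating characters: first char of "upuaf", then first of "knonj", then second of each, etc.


String 1: 'upuaf'
String 2: 'knonj'
Operation: alternate characters
Pairs: 'u'+'k', 'p'+'n', 'u'+'o', 'a'+'n', 'f'+'j'
Result: ukpnuoanfj


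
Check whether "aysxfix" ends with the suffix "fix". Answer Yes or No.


Input string: 'aysxfix'
Suffix to check: 'fix'
Last 3 characters of input: 'fix'
Match: True
Result: Yes


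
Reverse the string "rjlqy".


Input string: 'rjlqy'
Operation: reverse character order
Original order: 'r' -> 'j' -> 'l' -> 'q' -> 'y'
Reversed order: 'y' -> 'q' -> 'l' -> 'j' -> 'r'
Result: yqljr


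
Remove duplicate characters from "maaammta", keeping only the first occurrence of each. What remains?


Input: 'maaammta'
Operation: keep first occurrence of each character
Scan: s[0]='m' new -> keep; s[1]='a' new -> keep; s[2]='a' seen -> skip; s[3]='a' seen -> skip; s[4]='m' seen -> skip; s[5]='m' seen -> skip; s[6]='t' new -> keep; s[7]='a' seen -> skip
Result: mat


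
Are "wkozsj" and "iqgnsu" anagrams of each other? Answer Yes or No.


String 1: 'wkozsj' -> sorted: 'jkoswz'
String 2: 'iqgnsu' -> sorted: 'ginqsu'
Compare sorted forms: 'jkoswz' != 'ginqsu'
Anagram: No


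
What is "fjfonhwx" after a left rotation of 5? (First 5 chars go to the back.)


Input: 'fjfonhwx', shift = 5
Operation: split at index 5 and swap parts
Front part s[0:5] = 'fjfon'
Back part s[5:] = 'hwx'
Rotated = back + front = 'hwx' + 'fjfon'
Result: hwxfjfon


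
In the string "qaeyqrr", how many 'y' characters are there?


Input string: 'qaeyqrr'
Target character: 'y'
Scan each position: s[3]='y'
Matches found at indices: 3
Total: 1


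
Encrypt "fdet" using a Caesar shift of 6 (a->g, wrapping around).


Input: 'fdet', shift = 6
Operation: for each letter, (position + 6) mod 26
Mapping: 'f'(5+6=11)->'l', 'd'(3+6=9)->'j', 'e'(4+6=10)->'k', 't'(19+6=25)->'z'
Result: ljkz


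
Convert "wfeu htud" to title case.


Input string: 'wfeu htud'
Operation: capitalize first letter of each word
Word transformations: 'wfeu'->'Wfeu', 'htud'->'Htud'
Result: Wfeu Htud


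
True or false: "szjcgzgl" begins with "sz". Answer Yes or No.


Input string: 'szjcgzgl'
Prefix to check: 'sz'
First 2 characters of input: 'sz'
Match: True
Result: Yes


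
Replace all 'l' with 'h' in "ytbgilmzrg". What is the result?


Input string: 'ytbgilmzrg'
Operation: replace 'l' with 'h'
Positions of 'l': 5
After replacement: ytbgihmzrg


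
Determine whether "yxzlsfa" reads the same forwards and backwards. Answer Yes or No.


Input string: 'yxzlsfa'
Reversed: 'afslzxy'
Compare pairs: s[0]='y' vs s[6]='a' (mismatch), s[1]='x' vs s[5]='f' (mismatch), s[2]='z' vs s[4]='s' (mismatch)
Palindrome: No


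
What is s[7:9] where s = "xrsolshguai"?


Input string: 'xrsolshguai'
Operation: slice [7:9]
Extract characters: s[7]='g', s[8]='u'
Result: gu


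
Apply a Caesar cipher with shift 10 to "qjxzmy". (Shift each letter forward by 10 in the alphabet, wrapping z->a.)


Input: 'qjxzmy', shift = 10
Operation: for each letter, (position + 10) mod 26
Mapping: 'q'(16+10=26, 26 mod 26=0)->'a', 'j'(9+10=19)->'t', 'x'(23+10=33, 33 mod 26=7)->'h', 'z'(25+10=35, 35 mod 26=9)->'j', 'm'(12+10=22)->'w', 'y'(24+10=34, 34 mod 26=8)->'i'
Result: athjwi


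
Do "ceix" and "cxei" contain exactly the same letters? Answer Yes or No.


String 1: 'ceix' -> sorted: 'ceix'
String 2: 'cxei' -> sorted: 'ceix'
Compare sorted forms: 'ceix' == 'ceix'
Anagram: Yes


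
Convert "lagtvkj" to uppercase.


Input string: 'lagtvkj'
Operation: convert each letter to uppercase
Mapping: 'l'->'L', 'a'->'A', 'g'->'G', 't'->'T', 'v'->'V', 'k'->'K', 'j'->'J'
Result: LAGTVKJ


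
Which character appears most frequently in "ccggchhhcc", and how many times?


Input: 'ccggchhhcc'
Operation: tally each character
Counts: 'c':5, 'g':2, 'h':3
Maximum: 'c' appears 5 times


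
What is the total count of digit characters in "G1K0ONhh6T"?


Input string: 'G1K0ONhh6T'
Operation: count digit characters (0-9)
Scan: 'G', '1'(digit), 'K', '0'(digit), 'O', 'N', 'h', 'h', '6'(digit), 'T'
Digits found: 3
Result: 3


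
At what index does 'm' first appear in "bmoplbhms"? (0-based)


Input string: 'bmoplbhms'
Target: 'm'
Scanning left to right: s[0]='b', s[1]='m'
First match at index: 1


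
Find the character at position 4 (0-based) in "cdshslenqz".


Input string: 'cdshslenqz'
Operation: get character at index 4
Index mapping: s[0]='c', s[1]='d', s[2]='s', s[3]='h', s[4]='s'
Result: 's'


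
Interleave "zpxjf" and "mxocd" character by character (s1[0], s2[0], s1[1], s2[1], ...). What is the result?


String 1: 'zpxjf'
String 2: 'mxocd'
Operation: alternate characters
Pairs: 'z'+'m', 'p'+'x', 'x'+'o', 'j'+'c', 'f'+'d'
Result: zmpxxojcfd


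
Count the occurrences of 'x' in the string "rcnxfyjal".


Input string: 'rcnxfyjal'
Target character: 'x'
Scan each position: s[3]='x'
Matches found at indices: 3
Total: 1


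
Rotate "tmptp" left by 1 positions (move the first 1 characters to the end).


Input: 'tmptp', shift = 1
Operation: split at index 1 and swap parts
Front part s[0:1] = 't'
Back part s[1:] = 'mptp'
Rotated = back + front = 'mptp' + 't'
Result: mptpt


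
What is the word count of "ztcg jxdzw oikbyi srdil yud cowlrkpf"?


Input string: 'ztcg jxdzw oikbyi srdil yud cowlrkpf'
Operation: split by spaces
Words found: 'ztcg', 'jxdzw', 'oikbyi', 'srdil', 'yud', 'cowlrkpf'
Word count: 6


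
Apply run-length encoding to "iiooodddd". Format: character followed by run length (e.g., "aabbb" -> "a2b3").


Input: 'iiooodddd'
Operation: identify consecutive runs
Runs: 'ii' -> i2, 'ooo' -> o3, 'dddd' -> d4
Encoded: i2o3d4


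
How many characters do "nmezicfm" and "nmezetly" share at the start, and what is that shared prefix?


String 1: 'nmezicfm'
String 2: 'nmezetly'
Compare position by position:
pos 0: 'n' vs 'n' match
pos 1: 'm' vs 'm' match
pos 2: 'e' vs 'e' match
pos 3: 'z' vs 'z' match
pos 4: 'i' vs 'e' differ -> stop
Longest common prefix: "nmez" (length 4)


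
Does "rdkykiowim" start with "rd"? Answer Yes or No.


Input string: 'rdkykiowim'
Prefix to check: 'rd'
First 2 characters of input: 'rd'
Match: True
Result: Yes


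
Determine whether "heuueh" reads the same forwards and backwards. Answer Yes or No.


Input string: 'heuueh'
Reversed: 'heuueh'
Compare pairs: s[0]='h' vs s[5]='h' (match), s[1]='e' vs s[4]='e' (match), s[2]='u' vs s[3]='u' (match)
Palindrome: Yes


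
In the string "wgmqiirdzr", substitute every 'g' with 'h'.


Input string: 'wgmqiirdzr'
Operation: replace 'g' with 'h'
Positions of 'g': 1
After replacement: whmqiirdzr


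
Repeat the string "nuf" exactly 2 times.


Input string: 'nuf'
Operation: repeat 2 times
Concatenation: 'nuf' + 'nuf'
Result: nufnuf


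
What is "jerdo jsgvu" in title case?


Input string: 'jerdo jsgvu'
Operation: capitalize first letter of each word
Word transformations: 'jerdo'->'Jerdo', 'jsgvu'->'Jsgvu'
Result: Jerdo Jsgvu


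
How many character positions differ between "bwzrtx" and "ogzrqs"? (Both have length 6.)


String 1: 'bwzrtx'
String 2: 'ogzrqs'
Compare each position: pos 0: 'b'!='o', pos 1: 'w'!='g', pos 2: 'z'=='z', pos 3: 'r'=='r', pos 4: 't'!='q', pos 5: 'x'!='s'
Differing positions: 4
Hamming distance: 4


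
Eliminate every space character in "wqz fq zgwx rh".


Input string: 'wqz fq zgwx rh'
Operation: remove all spaces
Words: 'wqz', 'fq', 'zgwx', 'rh'
Join without spaces: wqzfqzgwxrh


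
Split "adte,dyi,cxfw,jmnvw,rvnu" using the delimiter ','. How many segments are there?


Input string: 'adte,dyi,cxfw,jmnvw,rvnu'
Delimiter: ','
Split result: 'adte', 'dyi', 'cxfw', 'jmnvw', 'rvnu'
Number of parts: 5


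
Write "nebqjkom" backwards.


Input string: 'nebqjkom'
Operation: reverse character order
Original order: 'n' -> 'e' -> 'b' -> 'q' -> 'j' -> 'k' -> 'o' -> 'm'
Reversed order: 'm' -> 'o' -> 'k' -> 'j' -> 'q' -> 'b' -> 'e' -> 'n'
Result: mokjqben


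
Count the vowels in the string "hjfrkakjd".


Input string: 'hjfrkakjd'
Operation: count vowels (a, e, i, o, u)
Scan: s[0]='h', s[1]='j', s[2]='f', s[3]='r', s[4]='k', s[5]='a' (vowel), s[6]='k', s[7]='j', s[8]='d'
Vowels found: 1
Result: 1


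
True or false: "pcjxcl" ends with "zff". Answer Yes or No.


Input string: 'pcjxcl'
Suffix to check: 'zff'
Last 3 characters of input: 'xcl'
Match: False
Result: No


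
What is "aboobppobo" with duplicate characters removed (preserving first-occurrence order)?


Input: 'aboobppobo'
Operation: keep first occurrence of each character
Scan: s[0]='a' new -> keep; s[1]='b' new -> keep; s[2]='o' new -> keep; s[3]='o' seen -> skip; s[4]='b' seen -> skip; s[5]='p' new -> keep; s[6]='p' seen -> skip; s[7]='o' seen -> skip; s[8]='b' seen -> skip; s[9]='o' seen -> skip
Result: abop


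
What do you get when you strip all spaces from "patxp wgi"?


Input string: 'patxp wgi'
Operation: remove all spaces
Words: 'patxp', 'wgi'
Join without spaces: patxpwgi


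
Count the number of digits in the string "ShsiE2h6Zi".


Input string: 'ShsiE2h6Zi'
Operation: count digit characters (0-9)
Scan: 'S', 'h', 's', 'i', 'E', '2'(digit), 'h', '6'(digit), 'Z', 'i'
Digits found: 2
Result: 2


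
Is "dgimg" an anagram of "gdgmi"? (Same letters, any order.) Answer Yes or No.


String 1: 'gdgmi' -> sorted: 'dggim'
String 2: 'dgimg' -> sorted: 'dggim'
Compare sorted forms: 'dggim' == 'dggim'
Anagram: Yes


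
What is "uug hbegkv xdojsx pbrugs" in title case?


Input string: 'uug hbegkv xdojsx pbrugs'
Operation: capitalize first letter of each word
Word transformations: 'uug'->'Uug', 'hbegkv'->'Hbegkv', 'xdojsx'->'Xdojsx', 'pbrugs'->'Pbrugs'
Result: Uug Hbegkv Xdojsx Pbrugs


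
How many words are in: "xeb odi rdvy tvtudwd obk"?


Input string: 'xeb odi rdvy tvtudwd obk'
Operation: split by spaces
Words found: 'xeb', 'odi', 'rdvy', 'tvtudwd', 'obk'
Word count: 5


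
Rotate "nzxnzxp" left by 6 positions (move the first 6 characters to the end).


Input: 'nzxnzxp', shift = 6
Operation: split at index 6 and swap parts
Front part s[0:6] = 'nzxnzx'
Back part s[6:] = 'p'
Rotated = back + front = 'p' + 'nzxnzx'
Result: pnzxnzx


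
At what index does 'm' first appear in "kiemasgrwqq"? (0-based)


Input string: 'kiemasgrwqq'
Target: 'm'
Scanning left to right: s[0]='k', s[1]='i', s[2]='e', s[3]='m'
First match at index: 3


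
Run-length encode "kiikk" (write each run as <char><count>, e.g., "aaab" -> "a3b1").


Input: 'kiikk'
Operation: identify consecutive runs
Runs: 'k' -> k1, 'ii' -> i2, 'kk' -> k2
Encoded: k1i2k2


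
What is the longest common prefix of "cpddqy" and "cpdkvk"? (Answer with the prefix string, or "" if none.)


String 1: 'cpddqy'
String 2: 'cpdkvk'
Compare position by position:
pos 0: 'c' vs 'c' match
pos 1: 'p' vs 'p' match
pos 2: 'd' vs 'd' match
pos 3: 'd' vs 'k' differ -> stop
Longest common prefix: "cpd" (length 3)


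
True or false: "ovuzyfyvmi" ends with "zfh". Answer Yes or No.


Input string: 'ovuzyfyvmi'
Suffix to check: 'zfh'
Last 3 characters of input: 'vmi'
Match: False
Result: No


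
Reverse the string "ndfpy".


Input string: 'ndfpy'
Operation: reverse character order
Original order: 'n' -> 'd' -> 'f' -> 'p' -> 'y'
Reversed order: 'y' -> 'p' -> 'f' -> 'd' -> 'n'
Result: ypfdn


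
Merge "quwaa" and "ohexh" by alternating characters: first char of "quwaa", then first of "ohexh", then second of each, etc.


String 1: 'quwaa'
String 2: 'ohexh'
Operation: alternate characters
Pairs: 'q'+'o', 'u'+'h', 'w'+'e', 'a'+'x', 'a'+'h'
Result: qouhweaxah


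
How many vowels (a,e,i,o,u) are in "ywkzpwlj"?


Input string: 'ywkzpwlj'
Operation: count vowels (a, e, i, o, u)
Scan: s[0]='y', s[1]='w', s[2]='k', s[3]='z', s[4]='p', s[5]='w', s[6]='l', s[7]='j'
Vowels found: 0
Result: 0


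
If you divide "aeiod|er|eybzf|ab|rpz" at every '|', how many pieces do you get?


Input string: 'aeiod|er|eybzf|ab|rpz'
Delimiter: '|'
Split result: 'aeiod', 'er', 'eybzf', 'ab', 'rpz'
Number of parts: 5


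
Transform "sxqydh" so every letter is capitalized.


Input string: 'sxqydh'
Operation: convert each letter to uppercase
Mapping: 's'->'S', 'x'->'X', 'q'->'Q', 'y'->'Y', 'd'->'D', 'h'->'H'
Result: SXQYDH


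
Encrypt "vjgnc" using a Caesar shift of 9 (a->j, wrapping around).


Input: 'vjgnc', shift = 9
Operation: for each letter, (position + 9) mod 26
Mapping: 'v'(21+9=30, 30 mod 26=4)->'e', 'j'(9+9=18)->'s', 'g'(6+9=15)->'p', 'n'(13+9=22)->'w', 'c'(2+9=11)->'l'
Result: espwl
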